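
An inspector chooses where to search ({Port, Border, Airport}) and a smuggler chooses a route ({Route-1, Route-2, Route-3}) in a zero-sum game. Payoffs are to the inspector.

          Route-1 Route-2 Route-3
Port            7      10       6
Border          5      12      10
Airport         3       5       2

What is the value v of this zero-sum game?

20/3

Row minima: Port → 6, Border → 5, Airport → 2; maximin = 6.
Column maxima: Route-1 → 7, Route-2 → 12, Route-3 → 10; minimax = 7.
6 ≠ 7, so there is no saddle point; optimal play is mixed.
Airport is strictly dominated by Port, so the inspector never plays it.
Route-2 is strictly dominated by Route-1 (it gives the inspector strictly more in every row), so the smuggler never plays it.
On the remaining 2×2 (Port, Border vs Route-1, Route-3):
Let the inspector play Port with probability p. Expected payoff against Route-1: 7p + 5(1−p) = 2p + 5; against Route-3: 6p + 10(1−p) = −4p + 10.
Setting these equal: 2p + 5 = −4p + 10 ⇒ 6p = 5 ⇒ p = 5/6, and the value is (2)·(5/6) + 5 = 20/3.
For the smuggler: with q = P(Route-1), equating Port's and Border's payoffs gives q + 6 = −5q + 10 ⇒ q = 2/3.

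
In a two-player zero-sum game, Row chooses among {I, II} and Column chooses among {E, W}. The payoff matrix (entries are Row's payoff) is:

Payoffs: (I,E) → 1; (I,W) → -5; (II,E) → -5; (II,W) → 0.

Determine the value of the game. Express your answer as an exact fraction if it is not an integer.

Row minima: I → -5, II → -5; maximin = -5.
Column maxima: E → 1, W → 0; minimax = 0.
-5 ≠ 0, so there is no saddle point; optimal play is mixed.
Let Row play I with probability p. Expected payoff against E: 1p + (-5)(1−p) = 6p − 5; against W: (-5)p + 0(1−p) = −5p.
Setting these equal: 6p − 5 = −5p ⇒ 11p = 5 ⇒ p = 5/11, and the value is (6)·(5/11) − 5 = -25/11.
For Column: with q = P(E), equating I's and II's payoffs gives 6q − 5 = −5q ⇒ q = 5/11.

-25/11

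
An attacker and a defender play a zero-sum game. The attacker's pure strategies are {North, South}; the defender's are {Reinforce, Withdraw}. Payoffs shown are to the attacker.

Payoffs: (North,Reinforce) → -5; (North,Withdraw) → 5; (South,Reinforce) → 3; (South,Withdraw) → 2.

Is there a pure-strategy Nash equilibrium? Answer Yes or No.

No

Row minima: North → -5, South → 2; maximin = 2.
Column maxima: Reinforce → 3, Withdraw → 5; minimax = 3.
2 ≠ 3, so no pure-strategy equilibrium exists.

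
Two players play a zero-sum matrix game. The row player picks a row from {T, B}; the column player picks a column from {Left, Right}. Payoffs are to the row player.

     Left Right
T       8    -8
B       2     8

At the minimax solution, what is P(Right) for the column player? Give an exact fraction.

Row minima: T → -8, B → 2; maximin = 2.
Column maxima: Left → 8, Right → 8; minimax = 8.
2 ≠ 8, so there is no saddle point; optimal play is mixed.
Let the row player play T with probability p. Expected payoff against Left: 8p + 2(1−p) = 6p + 2; against Right: (-8)p + 8(1−p) = −16p + 8.
Setting these equal: 6p + 2 = −16p + 8 ⇒ 22p = 6 ⇒ p = 3/11, and the value is (6)·(3/11) + 2 = 40/11.
For the column player: with q = P(Left), equating T's and B's payoffs gives 16q − 8 = −6q + 8 ⇒ q = 8/11.

3/11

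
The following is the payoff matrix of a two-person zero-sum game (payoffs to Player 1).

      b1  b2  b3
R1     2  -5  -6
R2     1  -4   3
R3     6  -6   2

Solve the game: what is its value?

-4

Row minima: R1 → -6, R2 → -4, R3 → -6; maximin = -4.
Column maxima: b1 → 6, b2 → -4, b3 → 3; minimax = -4.
Since maximin = minimax = -4, there is a saddle point and the value is -4.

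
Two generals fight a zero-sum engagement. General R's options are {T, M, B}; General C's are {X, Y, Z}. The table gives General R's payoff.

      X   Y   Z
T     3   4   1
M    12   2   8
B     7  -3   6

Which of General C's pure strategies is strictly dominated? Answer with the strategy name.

Z holds General R's payoff strictly below X in every row: 1 < 3, 8 < 12, 6 < 7.
So X is strictly dominated for General C.

X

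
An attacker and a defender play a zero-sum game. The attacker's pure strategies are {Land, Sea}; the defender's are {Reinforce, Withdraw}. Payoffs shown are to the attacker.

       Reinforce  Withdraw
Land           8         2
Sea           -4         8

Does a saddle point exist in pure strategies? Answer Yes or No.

Row minima: Land → 2, Sea → -4; maximin = 2.
Column maxima: Reinforce → 8, Withdraw → 8; minimax = 8.
2 ≠ 8, so no pure-strategy equilibrium exists.

No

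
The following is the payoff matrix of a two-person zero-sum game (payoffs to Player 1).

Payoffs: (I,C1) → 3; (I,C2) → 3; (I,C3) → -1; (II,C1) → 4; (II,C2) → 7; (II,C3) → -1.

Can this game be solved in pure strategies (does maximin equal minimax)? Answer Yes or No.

Row minima: I → -1, II → -1; maximin = -1.
Column maxima: C1 → 4, C2 → 7, C3 → -1; minimax = -1.
maximin = minimax = -1, so a saddle point exists.

Yes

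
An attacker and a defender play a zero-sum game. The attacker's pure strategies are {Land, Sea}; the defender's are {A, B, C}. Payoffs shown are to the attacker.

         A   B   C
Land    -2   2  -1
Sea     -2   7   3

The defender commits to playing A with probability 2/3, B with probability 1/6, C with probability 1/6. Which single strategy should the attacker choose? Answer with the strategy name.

Sea

Expected payoff of Land: (2/3)·(-2) + (1/6)·2 + (1/6)·(-1) = -7/6.
Expected payoff of Sea: (2/3)·(-2) + (1/6)·7 + (1/6)·3 = 1/3.
The largest is 1/3, so the attacker's best response is Sea.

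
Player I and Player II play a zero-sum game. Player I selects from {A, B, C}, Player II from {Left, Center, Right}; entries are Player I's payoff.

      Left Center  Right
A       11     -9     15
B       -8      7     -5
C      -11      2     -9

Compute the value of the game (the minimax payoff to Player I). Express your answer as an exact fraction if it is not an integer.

1/7

Row minima: A → -9, B → -8, C → -11; maximin = -8.
Column maxima: Left → 11, Center → 7, Right → 15; minimax = 7.
-8 ≠ 7, so there is no saddle point; optimal play is mixed.
C is strictly dominated by B, so Player I never plays it.
Right is strictly dominated by Left (it gives Player I strictly more in every row), so Player II never plays it.
On the remaining 2×2 (A, B vs Left, Center):
Let Player I play A with probability p. Expected payoff against Left: 11p + (-8)(1−p) = 19p − 8; against Center: (-9)p + 7(1−p) = −16p + 7.
Setting these equal: 19p − 8 = −16p + 7 ⇒ 35p = 15 ⇒ p = 3/7, and the value is (19)·(3/7) − 8 = 1/7.
For Player II: with q = P(Left), equating A's and B's payoffs gives 20q − 9 = −15q + 7 ⇒ q = 16/35.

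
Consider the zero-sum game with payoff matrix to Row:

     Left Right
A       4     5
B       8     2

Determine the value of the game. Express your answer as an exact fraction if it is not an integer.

Row minima: A → 4, B → 2; maximin = 4.
Column maxima: Left → 8, Right → 5; minimax = 5.
4 ≠ 5, so there is no saddle point; optimal play is mixed.
Let Row play A with probability p. Expected payoff against Left: 4p + 8(1−p) = −4p + 8; against Right: 5p + 2(1−p) = 3p + 2.
Setting these equal: −4p + 8 = 3p + 2 ⇒ −7p = -6 ⇒ p = 6/7, and the value is (-4)·(6/7) + 8 = 32/7.
For Column: with q = P(Left), equating A's and B's payoffs gives −q + 5 = 6q + 2 ⇒ q = 3/7.

32/7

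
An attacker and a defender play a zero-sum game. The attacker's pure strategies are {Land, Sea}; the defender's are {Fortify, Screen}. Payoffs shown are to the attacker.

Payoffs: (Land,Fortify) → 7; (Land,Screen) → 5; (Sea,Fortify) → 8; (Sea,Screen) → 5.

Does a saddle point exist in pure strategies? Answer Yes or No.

Yes

Row minima: Land → 5, Sea → 5; maximin = 5.
Column maxima: Fortify → 8, Screen → 5; minimax = 5.
maximin = minimax = 5, so a saddle point exists.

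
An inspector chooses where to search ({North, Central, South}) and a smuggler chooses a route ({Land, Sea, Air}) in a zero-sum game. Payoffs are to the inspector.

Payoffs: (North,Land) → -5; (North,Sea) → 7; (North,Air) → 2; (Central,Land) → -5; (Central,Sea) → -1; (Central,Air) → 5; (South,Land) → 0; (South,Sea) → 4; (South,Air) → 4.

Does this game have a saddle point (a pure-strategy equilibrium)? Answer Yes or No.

Yes

Row minima: North → -5, Central → -5, South → 0; maximin = 0.
Column maxima: Land → 0, Sea → 7, Air → 5; minimax = 0.
maximin = minimax = 0, so a saddle point exists.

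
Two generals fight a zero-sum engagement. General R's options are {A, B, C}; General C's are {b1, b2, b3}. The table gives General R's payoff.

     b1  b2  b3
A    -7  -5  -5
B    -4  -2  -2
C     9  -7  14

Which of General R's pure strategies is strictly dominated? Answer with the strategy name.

A

B gives a strictly higher payoff than A against every column: -4 > -7, -2 > -5, -2 > -5.
So A is strictly dominated and General R never plays it.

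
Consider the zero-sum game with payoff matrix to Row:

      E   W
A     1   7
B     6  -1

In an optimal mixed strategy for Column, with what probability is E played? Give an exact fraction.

8/13

Row minima: A → 1, B → -1; maximin = 1.
Column maxima: E → 6, W → 7; minimax = 6.
1 ≠ 6, so there is no saddle point; optimal play is mixed.
Let Row play A with probability p. Expected payoff against E: 1p + 6(1−p) = −5p + 6; against W: 7p + (-1)(1−p) = 8p − 1.
Setting these equal: −5p + 6 = 8p − 1 ⇒ −13p = -7 ⇒ p = 7/13, and the value is (-5)·(7/13) + 6 = 43/13.
For Column: with q = P(E), equating A's and B's payoffs gives −6q + 7 = 7q − 1 ⇒ q = 8/13.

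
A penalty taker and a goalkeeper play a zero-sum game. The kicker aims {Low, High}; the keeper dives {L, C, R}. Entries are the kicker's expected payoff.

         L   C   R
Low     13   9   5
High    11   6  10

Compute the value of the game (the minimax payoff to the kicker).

15/2

Row minima: Low → 5, High → 6; maximin = 6.
Column maxima: L → 13, C → 9, R → 10; minimax = 9.
6 ≠ 9, so there is no saddle point; optimal play is mixed.
L is strictly dominated by C (it gives the kicker strictly more in every row), so the keeper never plays it.
On the remaining 2×2 (Low, High vs C, R):
Let the kicker play Low with probability p. Expected payoff against C: 9p + 6(1−p) = 3p + 6; against R: 5p + 10(1−p) = −5p + 10.
Setting these equal: 3p + 6 = −5p + 10 ⇒ 8p = 4 ⇒ p = 1/2, and the value is (3)·(1/2) + 6 = 15/2.
For the keeper: with q = P(C), equating Low's and High's payoffs gives 4q + 5 = −4q + 10 ⇒ q = 5/8.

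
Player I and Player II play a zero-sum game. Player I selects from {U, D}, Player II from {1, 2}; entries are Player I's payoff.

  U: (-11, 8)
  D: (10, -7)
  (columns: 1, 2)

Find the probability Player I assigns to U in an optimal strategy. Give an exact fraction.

17/36

Row minima: U → -11, D → -7; maximin = -7.
Column maxima: 1 → 10, 2 → 8; minimax = 8.
-7 ≠ 8, so there is no saddle point; optimal play is mixed.
Let Player I play U with probability p. Expected payoff against 1: (-11)p + 10(1−p) = −21p + 10; against 2: 8p + (-7)(1−p) = 15p − 7.
Setting these equal: −21p + 10 = 15p − 7 ⇒ −36p = -17 ⇒ p = 17/36, and the value is (-21)·(17/36) + 10 = 1/12.
For Player II: with q = P(1), equating U's and D's payoffs gives −19q + 8 = 17q − 7 ⇒ q = 5/12.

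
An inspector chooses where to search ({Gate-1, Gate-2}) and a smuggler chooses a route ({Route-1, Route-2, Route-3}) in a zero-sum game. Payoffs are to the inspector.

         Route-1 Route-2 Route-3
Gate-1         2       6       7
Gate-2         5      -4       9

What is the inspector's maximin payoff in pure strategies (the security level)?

Row minima: Gate-1 → 2, Gate-2 → -4.
The best of these is 2.

2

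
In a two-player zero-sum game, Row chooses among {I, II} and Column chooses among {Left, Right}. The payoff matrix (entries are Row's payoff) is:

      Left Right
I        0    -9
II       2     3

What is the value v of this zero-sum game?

Row minima: I → -9, II → 2; maximin = 2.
Column maxima: Left → 2, Right → 3; minimax = 2.
Since maximin = minimax = 2, there is a saddle point and the value is 2.

2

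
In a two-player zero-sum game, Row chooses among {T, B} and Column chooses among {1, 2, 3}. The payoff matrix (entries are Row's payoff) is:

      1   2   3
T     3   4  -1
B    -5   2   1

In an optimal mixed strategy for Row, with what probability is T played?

3/5

Row minima: T → -1, B → -5; maximin = -1.
Column maxima: 1 → 3, 2 → 4, 3 → 1; minimax = 1.
-1 ≠ 1, so there is no saddle point; optimal play is mixed.
2 is strictly dominated by 1 (it gives Row strictly more in every row), so Column never plays it.
On the remaining 2×2 (T, B vs 1, 3):
Let Row play T with probability p. Expected payoff against 1: 3p + (-5)(1−p) = 8p − 5; against 3: (-1)p + 1(1−p) = −2p + 1.
Setting these equal: 8p − 5 = −2p + 1 ⇒ 10p = 6 ⇒ p = 3/5, and the value is (8)·(3/5) − 5 = -1/5.
For Column: with q = P(1), equating T's and B's payoffs gives 4q − 1 = −6q + 1 ⇒ q = 1/5.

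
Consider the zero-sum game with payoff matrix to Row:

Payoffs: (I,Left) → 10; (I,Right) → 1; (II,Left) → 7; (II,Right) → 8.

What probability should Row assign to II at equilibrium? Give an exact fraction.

9/10

Row minima: I → 1, II → 7; maximin = 7.
Column maxima: Left → 10, Right → 8; minimax = 8.
7 ≠ 8, so there is no saddle point; optimal play is mixed.
Let Row play I with probability p. Expected payoff against Left: 10p + 7(1−p) = 3p + 7; against Right: 1p + 8(1−p) = −7p + 8.
Setting these equal: 3p + 7 = −7p + 8 ⇒ 10p = 1 ⇒ p = 1/10, and the value is (3)·(1/10) + 7 = 73/10.
For Column: with q = P(Left), equating I's and II's payoffs gives 9q + 1 = −q + 8 ⇒ q = 7/10.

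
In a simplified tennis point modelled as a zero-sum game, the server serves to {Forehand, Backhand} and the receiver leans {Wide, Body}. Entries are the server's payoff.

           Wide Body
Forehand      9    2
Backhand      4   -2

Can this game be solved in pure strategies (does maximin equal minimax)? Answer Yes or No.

Row minima: Forehand → 2, Backhand → -2; maximin = 2.
Column maxima: Wide → 9, Body → 2; minimax = 2.
maximin = minimax = 2, so a saddle point exists.

Yes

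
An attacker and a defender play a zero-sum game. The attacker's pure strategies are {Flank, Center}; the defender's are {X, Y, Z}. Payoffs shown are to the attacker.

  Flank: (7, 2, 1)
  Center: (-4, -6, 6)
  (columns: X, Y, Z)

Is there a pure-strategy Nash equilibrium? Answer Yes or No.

No

Row minima: Flank → 1, Center → -6; maximin = 1.
Column maxima: X → 7, Y → 2, Z → 6; minimax = 2.
1 ≠ 2, so no pure-strategy equilibrium exists.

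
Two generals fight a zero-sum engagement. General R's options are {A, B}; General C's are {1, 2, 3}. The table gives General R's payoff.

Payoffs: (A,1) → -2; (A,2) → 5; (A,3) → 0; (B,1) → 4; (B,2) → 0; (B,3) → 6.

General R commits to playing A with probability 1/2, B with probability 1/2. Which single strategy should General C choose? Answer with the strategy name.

1

If General C plays 1, General R's expected payoff is (1/2)·(-2) + (1/2)·4 = 1.
If General C plays 2, General R's expected payoff is (1/2)·5 + (1/2)·0 = 5/2.
If General C plays 3, General R's expected payoff is (1/2)·0 + (1/2)·6 = 3.
General C minimizes General R's payoff; the smallest is 1, so the best response is 1.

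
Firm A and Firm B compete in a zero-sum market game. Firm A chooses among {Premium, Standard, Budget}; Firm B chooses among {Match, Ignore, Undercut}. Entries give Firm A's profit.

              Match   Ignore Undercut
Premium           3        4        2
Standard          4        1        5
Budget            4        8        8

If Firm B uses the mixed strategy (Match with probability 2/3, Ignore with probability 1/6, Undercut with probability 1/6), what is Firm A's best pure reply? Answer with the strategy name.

Budget

Expected payoff of Premium: (2/3)·3 + (1/6)·4 + (1/6)·2 = 3.
Expected payoff of Standard: (2/3)·4 + (1/6)·1 + (1/6)·5 = 11/3.
Expected payoff of Budget: (2/3)·4 + (1/6)·8 + (1/6)·8 = 16/3.
The largest is 16/3, so Firm A's best response is Budget.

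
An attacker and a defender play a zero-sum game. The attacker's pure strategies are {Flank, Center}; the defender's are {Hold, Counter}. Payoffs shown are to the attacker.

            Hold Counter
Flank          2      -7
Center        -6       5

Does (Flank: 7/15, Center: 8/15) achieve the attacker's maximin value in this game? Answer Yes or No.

Against Hold this mix gives (7/15)·2 + (8/15)·(-6) = -34/15.
Against Counter this mix gives (7/15)·(-7) + (8/15)·5 = -3/5.
The defender will play Hold, holding the attacker to -34/15. Shifting weight toward the row that does better against Hold would raise this floor (the equalizing mix achieves -8/5 against both Hold and Counter), so the proposed strategy is not optimal.

No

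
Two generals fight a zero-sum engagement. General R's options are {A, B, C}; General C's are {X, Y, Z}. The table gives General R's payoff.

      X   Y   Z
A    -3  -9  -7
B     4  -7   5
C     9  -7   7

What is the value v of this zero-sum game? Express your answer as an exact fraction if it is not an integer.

Row minima: A → -9, B → -7, C → -7; maximin = -7.
Column maxima: X → 9, Y → -7, Z → 7; minimax = -7.
Since maximin = minimax = -7, there is a saddle point and the value is -7.

-7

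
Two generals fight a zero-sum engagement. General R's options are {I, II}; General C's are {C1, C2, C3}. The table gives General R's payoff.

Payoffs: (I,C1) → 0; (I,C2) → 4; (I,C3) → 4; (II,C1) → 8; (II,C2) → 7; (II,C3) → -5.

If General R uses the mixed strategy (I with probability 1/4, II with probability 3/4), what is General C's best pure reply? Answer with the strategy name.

C3

If General C plays C1, General R's expected payoff is (1/4)·0 + (3/4)·8 = 6.
If General C plays C2, General R's expected payoff is (1/4)·4 + (3/4)·7 = 25/4.
If General C plays C3, General R's expected payoff is (1/4)·4 + (3/4)·(-5) = -11/4.
General C minimizes General R's payoff; the smallest is -11/4, so the best response is C3.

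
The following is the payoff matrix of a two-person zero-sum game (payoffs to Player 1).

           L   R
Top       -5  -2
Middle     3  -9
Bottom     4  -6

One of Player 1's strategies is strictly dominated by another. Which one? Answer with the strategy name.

Middle

Bottom gives a strictly higher payoff than Middle against every column: 4 > 3, -6 > -9.
So Middle is strictly dominated and Player 1 never plays it.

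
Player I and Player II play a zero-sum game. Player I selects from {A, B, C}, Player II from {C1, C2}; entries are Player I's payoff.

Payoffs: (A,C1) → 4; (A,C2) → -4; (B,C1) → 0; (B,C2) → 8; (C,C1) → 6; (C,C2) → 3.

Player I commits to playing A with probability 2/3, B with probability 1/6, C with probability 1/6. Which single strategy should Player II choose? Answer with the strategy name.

If Player II plays C1, Player I's expected payoff is (2/3)·4 + (1/6)·0 + (1/6)·6 = 11/3.
If Player II plays C2, Player I's expected payoff is (2/3)·(-4) + (1/6)·8 + (1/6)·3 = -5/6.
Player II minimizes Player I's payoff; the smallest is -5/6, so the best response is C2.

C2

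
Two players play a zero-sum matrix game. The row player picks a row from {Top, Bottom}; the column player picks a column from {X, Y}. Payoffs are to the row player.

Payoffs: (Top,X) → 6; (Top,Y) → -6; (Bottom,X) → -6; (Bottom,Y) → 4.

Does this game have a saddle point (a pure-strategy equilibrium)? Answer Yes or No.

Row minima: Top → -6, Bottom → -6; maximin = -6.
Column maxima: X → 6, Y → 4; minimax = 4.
-6 ≠ 4, so no pure-strategy equilibrium exists.

No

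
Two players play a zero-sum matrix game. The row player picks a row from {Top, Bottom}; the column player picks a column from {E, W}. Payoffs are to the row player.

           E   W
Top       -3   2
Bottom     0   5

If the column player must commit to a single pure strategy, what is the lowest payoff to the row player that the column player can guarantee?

0

Column maxima: E → 0, W → 5.
The smallest of these is 0.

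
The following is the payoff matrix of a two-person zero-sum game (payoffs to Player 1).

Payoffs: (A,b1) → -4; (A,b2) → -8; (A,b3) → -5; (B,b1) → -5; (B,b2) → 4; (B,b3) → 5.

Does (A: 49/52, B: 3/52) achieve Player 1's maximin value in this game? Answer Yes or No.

Against b1 this mix gives (49/52)·(-4) + (3/52)·(-5) = -211/52.
Against b2 this mix gives (49/52)·(-8) + (3/52)·4 = -95/13.
Against b3 this mix gives (49/52)·(-5) + (3/52)·5 = -115/26.
Player 2 will play b2, holding Player 1 to -95/13. Shifting weight toward the row that does better against b2 would raise this floor (the equalizing mix achieves -56/13 against both b2 and b1), so the proposed strategy is not optimal.

No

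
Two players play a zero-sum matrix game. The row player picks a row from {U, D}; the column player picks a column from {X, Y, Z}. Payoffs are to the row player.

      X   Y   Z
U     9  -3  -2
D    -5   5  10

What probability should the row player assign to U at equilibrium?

Row minima: U → -3, D → -5; maximin = -3.
Column maxima: X → 9, Y → 5, Z → 10; minimax = 5.
-3 ≠ 5, so there is no saddle point; optimal play is mixed.
Z is strictly dominated by Y (it gives the row player strictly more in every row), so the column player never plays it.
On the remaining 2×2 (U, D vs X, Y):
Let the row player play U with probability p. Expected payoff against X: 9p + (-5)(1−p) = 14p − 5; against Y: (-3)p + 5(1−p) = −8p + 5.
Setting these equal: 14p − 5 = −8p + 5 ⇒ 22p = 10 ⇒ p = 5/11, and the value is (14)·(5/11) − 5 = 15/11.
For the column player: with q = P(X), equating U's and D's payoffs gives 12q − 3 = −10q + 5 ⇒ q = 4/11.

5/11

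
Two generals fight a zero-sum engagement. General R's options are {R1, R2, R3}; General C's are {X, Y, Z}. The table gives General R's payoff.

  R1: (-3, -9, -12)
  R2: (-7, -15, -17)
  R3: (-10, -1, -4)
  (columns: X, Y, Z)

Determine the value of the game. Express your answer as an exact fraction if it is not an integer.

-36/5

Row minima: R1 → -12, R2 → -17, R3 → -10; maximin = -10.
Column maxima: X → -3, Y → -1, Z → -4; minimax = -4.
-10 ≠ -4, so there is no saddle point; optimal play is mixed.
R2 is strictly dominated by R1, so General R never plays it.
Y is strictly dominated by Z (it gives General R strictly more in every row), so General C never plays it.
On the remaining 2×2 (R1, R3 vs X, Z):
Let General R play R1 with probability p. Expected payoff against X: (-3)p + (-10)(1−p) = 7p − 10; against Z: (-12)p + (-4)(1−p) = −8p − 4.
Setting these equal: 7p − 10 = −8p − 4 ⇒ 15p = 6 ⇒ p = 2/5, and the value is (7)·(2/5) − 10 = -36/5.
For General C: with q = P(X), equating R1's and R3's payoffs gives 9q − 12 = −6q − 4 ⇒ q = 8/15.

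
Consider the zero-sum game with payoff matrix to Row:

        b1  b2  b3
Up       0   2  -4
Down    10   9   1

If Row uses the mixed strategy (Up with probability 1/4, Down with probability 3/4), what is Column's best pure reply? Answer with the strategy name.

b3

If Column plays b1, Row's expected payoff is (1/4)·0 + (3/4)·10 = 15/2.
If Column plays b2, Row's expected payoff is (1/4)·2 + (3/4)·9 = 29/4.
If Column plays b3, Row's expected payoff is (1/4)·(-4) + (3/4)·1 = -1/4.
Column minimizes Row's payoff; the smallest is -1/4, so the best response is b3.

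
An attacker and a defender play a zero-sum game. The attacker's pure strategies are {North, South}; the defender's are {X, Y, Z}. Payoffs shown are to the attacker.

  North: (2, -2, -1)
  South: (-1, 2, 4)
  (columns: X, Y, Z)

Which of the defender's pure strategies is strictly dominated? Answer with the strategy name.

Z

Y holds the attacker's payoff strictly below Z in every row: -2 < -1, 2 < 4.
So Z is strictly dominated for the defender.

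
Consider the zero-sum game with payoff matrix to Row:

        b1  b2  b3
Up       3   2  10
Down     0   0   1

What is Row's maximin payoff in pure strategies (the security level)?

Row minima: Up → 2, Down → 0.
The best of these is 2.

2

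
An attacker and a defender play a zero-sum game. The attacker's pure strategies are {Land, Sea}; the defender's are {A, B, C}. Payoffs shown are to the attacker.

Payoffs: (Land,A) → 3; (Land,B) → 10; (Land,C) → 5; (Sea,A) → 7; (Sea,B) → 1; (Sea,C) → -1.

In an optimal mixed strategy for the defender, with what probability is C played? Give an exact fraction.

2/5

Row minima: Land → 3, Sea → -1; maximin = 3.
Column maxima: A → 7, B → 10, C → 5; minimax = 5.
3 ≠ 5, so there is no saddle point; optimal play is mixed.
B is strictly dominated by C (it gives the attacker strictly more in every row), so the defender never plays it.
On the remaining 2×2 (Land, Sea vs A, C):
Let the attacker play Land with probability p. Expected payoff against A: 3p + 7(1−p) = −4p + 7; against C: 5p + (-1)(1−p) = 6p − 1.
Setting these equal: −4p + 7 = 6p − 1 ⇒ −10p = -8 ⇒ p = 4/5, and the value is (-4)·(4/5) + 7 = 19/5.
For the defender: with q = P(A), equating Land's and Sea's payoffs gives −2q + 5 = 8q − 1 ⇒ q = 3/5.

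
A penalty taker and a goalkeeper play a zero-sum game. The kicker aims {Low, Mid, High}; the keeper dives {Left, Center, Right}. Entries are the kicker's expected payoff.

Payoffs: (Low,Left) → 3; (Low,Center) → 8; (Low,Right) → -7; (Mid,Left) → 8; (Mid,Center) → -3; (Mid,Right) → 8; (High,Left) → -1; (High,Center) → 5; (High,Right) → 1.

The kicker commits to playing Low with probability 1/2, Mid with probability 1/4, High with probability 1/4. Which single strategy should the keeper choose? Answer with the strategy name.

If the keeper plays Left, the kicker's expected payoff is (1/2)·3 + (1/4)·8 + (1/4)·(-1) = 13/4.
If the keeper plays Center, the kicker's expected payoff is (1/2)·8 + (1/4)·(-3) + (1/4)·5 = 9/2.
If the keeper plays Right, the kicker's expected payoff is (1/2)·(-7) + (1/4)·8 + (1/4)·1 = -5/4.
The keeper minimizes the kicker's payoff; the smallest is -5/4, so the best response is Right.

Right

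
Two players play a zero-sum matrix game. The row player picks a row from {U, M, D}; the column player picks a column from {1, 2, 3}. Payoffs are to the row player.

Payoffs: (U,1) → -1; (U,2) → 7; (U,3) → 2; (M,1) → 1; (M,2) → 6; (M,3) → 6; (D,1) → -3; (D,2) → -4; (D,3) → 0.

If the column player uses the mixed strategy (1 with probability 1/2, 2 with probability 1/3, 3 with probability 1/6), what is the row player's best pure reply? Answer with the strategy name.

M

Expected payoff of U: (1/2)·(-1) + (1/3)·7 + (1/6)·2 = 13/6.
Expected payoff of M: (1/2)·1 + (1/3)·6 + (1/6)·6 = 7/2.
Expected payoff of D: (1/2)·(-3) + (1/3)·(-4) + (1/6)·0 = -17/6.
The largest is 7/2, so the row player's best response is M.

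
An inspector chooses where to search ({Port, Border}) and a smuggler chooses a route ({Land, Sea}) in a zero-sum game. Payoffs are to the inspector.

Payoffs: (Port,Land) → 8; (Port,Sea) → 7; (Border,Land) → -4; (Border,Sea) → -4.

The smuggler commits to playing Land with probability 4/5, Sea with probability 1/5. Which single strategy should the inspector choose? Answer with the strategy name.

Expected payoff of Port: (4/5)·8 + (1/5)·7 = 39/5.
Expected payoff of Border: (4/5)·(-4) + (1/5)·(-4) = -4.
The largest is 39/5, so the inspector's best response is Port.

Port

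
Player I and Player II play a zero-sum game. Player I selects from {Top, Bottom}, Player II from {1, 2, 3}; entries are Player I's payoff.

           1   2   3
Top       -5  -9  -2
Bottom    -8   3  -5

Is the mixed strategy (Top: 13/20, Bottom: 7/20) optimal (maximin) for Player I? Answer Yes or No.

No

Against 1 this mix gives (13/20)·(-5) + (7/20)·(-8) = -121/20.
Against 2 this mix gives (13/20)·(-9) + (7/20)·3 = -24/5.
Against 3 this mix gives (13/20)·(-2) + (7/20)·(-5) = -61/20.
Player II will play 1, holding Player I to -121/20. Shifting weight toward the row that does better against 1 would raise this floor (the equalizing mix achieves -29/5 against both 1 and 2), so the proposed strategy is not optimal.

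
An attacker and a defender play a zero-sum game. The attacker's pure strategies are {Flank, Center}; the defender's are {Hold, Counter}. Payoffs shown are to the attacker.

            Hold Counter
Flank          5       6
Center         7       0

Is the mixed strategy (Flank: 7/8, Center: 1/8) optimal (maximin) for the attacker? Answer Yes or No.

Yes

Against Hold this mix gives (7/8)·5 + (1/8)·7 = 21/4.
Against Counter this mix gives (7/8)·6 + (1/8)·0 = 21/4.
All of the defender's active replies (Hold, Counter) yield 21/4, and no column does worse for the attacker. The mix makes the defender indifferent and guarantees 21/4, so it is optimal.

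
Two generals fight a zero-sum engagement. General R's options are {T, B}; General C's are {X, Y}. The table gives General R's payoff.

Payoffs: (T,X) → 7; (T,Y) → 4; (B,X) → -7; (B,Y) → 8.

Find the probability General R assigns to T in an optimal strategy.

5/6

Row minima: T → 4, B → -7; maximin = 4.
Column maxima: X → 7, Y → 8; minimax = 7.
4 ≠ 7, so there is no saddle point; optimal play is mixed.
Let General R play T with probability p. Expected payoff against X: 7p + (-7)(1−p) = 14p − 7; against Y: 4p + 8(1−p) = −4p + 8.
Setting these equal: 14p − 7 = −4p + 8 ⇒ 18p = 15 ⇒ p = 5/6, and the value is (14)·(5/6) − 7 = 14/3.
For General C: with q = P(X), equating T's and B's payoffs gives 3q + 4 = −15q + 8 ⇒ q = 2/9.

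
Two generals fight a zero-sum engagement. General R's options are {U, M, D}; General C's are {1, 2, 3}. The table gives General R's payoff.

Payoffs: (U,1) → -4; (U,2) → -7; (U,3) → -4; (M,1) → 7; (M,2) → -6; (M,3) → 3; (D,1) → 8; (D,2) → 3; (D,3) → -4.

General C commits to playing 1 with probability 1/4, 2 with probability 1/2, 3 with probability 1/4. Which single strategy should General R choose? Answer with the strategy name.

D

Expected payoff of U: (1/4)·(-4) + (1/2)·(-7) + (1/4)·(-4) = -11/2.
Expected payoff of M: (1/4)·7 + (1/2)·(-6) + (1/4)·3 = -1/2.
Expected payoff of D: (1/4)·8 + (1/2)·3 + (1/4)·(-4) = 5/2.
The largest is 5/2, so General R's best response is D.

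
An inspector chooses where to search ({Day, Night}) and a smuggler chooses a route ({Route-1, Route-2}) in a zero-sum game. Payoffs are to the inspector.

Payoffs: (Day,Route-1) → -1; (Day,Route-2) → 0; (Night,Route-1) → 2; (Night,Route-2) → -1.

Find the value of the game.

Row minima: Day → -1, Night → -1; maximin = -1.
Column maxima: Route-1 → 2, Route-2 → 0; minimax = 0.
-1 ≠ 0, so there is no saddle point; optimal play is mixed.
Let the inspector play Day with probability p. Expected payoff against Route-1: (-1)p + 2(1−p) = −3p + 2; against Route-2: 0p + (-1)(1−p) = p − 1.
Setting these equal: −3p + 2 = p − 1 ⇒ −4p = -3 ⇒ p = 3/4, and the value is (-3)·(3/4) + 2 = -1/4.
For the smuggler: with q = P(Route-1), equating Day's and Night's payoffs gives −q = 3q − 1 ⇒ q = 1/4.

-1/4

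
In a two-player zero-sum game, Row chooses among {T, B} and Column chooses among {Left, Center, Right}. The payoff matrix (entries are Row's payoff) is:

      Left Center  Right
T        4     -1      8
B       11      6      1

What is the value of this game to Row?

7/2

Row minima: T → -1, B → 1; maximin = 1.
Column maxima: Left → 11, Center → 6, Right → 8; minimax = 6.
1 ≠ 6, so there is no saddle point; optimal play is mixed.
Left is strictly dominated by Center (it gives Row strictly more in every row), so Column never plays it.
On the remaining 2×2 (T, B vs Center, Right):
Let Row play T with probability p. Expected payoff against Center: (-1)p + 6(1−p) = −7p + 6; against Right: 8p + 1(1−p) = 7p + 1.
Setting these equal: −7p + 6 = 7p + 1 ⇒ −14p = -5 ⇒ p = 5/14, and the value is (-7)·(5/14) + 6 = 7/2.
For Column: with q = P(Center), equating T's and B's payoffs gives −9q + 8 = 5q + 1 ⇒ q = 1/2.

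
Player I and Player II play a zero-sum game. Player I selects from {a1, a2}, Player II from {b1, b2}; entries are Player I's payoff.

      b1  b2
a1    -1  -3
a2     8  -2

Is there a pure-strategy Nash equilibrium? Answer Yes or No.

Yes

Row minima: a1 → -3, a2 → -2; maximin = -2.
Column maxima: b1 → 8, b2 → -2; minimax = -2.
maximin = minimax = -2, so a saddle point exists.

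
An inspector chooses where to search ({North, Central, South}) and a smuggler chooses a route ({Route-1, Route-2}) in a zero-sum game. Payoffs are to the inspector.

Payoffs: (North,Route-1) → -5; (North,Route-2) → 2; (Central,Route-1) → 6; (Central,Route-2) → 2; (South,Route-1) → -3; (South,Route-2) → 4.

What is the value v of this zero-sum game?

30/11

Row minima: North → -5, Central → 2, South → -3; maximin = 2.
Column maxima: Route-1 → 6, Route-2 → 4; minimax = 4.
2 ≠ 4, so there is no saddle point; optimal play is mixed.
North is strictly dominated by South, so the inspector never plays it.
On the remaining 2×2 (Central, South vs Route-1, Route-2):
Let the inspector play Central with probability p. Expected payoff against Route-1: 6p + (-3)(1−p) = 9p − 3; against Route-2: 2p + 4(1−p) = −2p + 4.
Setting these equal: 9p − 3 = −2p + 4 ⇒ 11p = 7 ⇒ p = 7/11, and the value is (9)·(7/11) − 3 = 30/11.
For the smuggler: with q = P(Route-1), equating Central's and South's payoffs gives 4q + 2 = −7q + 4 ⇒ q = 2/11.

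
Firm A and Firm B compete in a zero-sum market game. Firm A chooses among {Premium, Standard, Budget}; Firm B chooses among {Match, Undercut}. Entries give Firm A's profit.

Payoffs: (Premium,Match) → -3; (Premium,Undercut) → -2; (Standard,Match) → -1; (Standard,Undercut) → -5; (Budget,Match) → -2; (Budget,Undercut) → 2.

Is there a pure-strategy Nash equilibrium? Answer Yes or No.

Row minima: Premium → -3, Standard → -5, Budget → -2; maximin = -2.
Column maxima: Match → -1, Undercut → 2; minimax = -1.
-2 ≠ -1, so no pure-strategy equilibrium exists.

No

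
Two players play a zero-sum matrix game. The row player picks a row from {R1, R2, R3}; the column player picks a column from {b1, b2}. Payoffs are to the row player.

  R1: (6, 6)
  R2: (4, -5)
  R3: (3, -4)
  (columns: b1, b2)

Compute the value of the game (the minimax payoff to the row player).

6

Row minima: R1 → 6, R2 → -5, R3 → -4; maximin = 6.
Column maxima: b1 → 6, b2 → 6; minimax = 6.
Since maximin = minimax = 6, there is a saddle point and the value is 6.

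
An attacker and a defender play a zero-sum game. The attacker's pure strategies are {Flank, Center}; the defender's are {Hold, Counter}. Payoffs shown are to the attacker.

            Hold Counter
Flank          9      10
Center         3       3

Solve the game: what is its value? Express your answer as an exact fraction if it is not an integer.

Row minima: Flank → 9, Center → 3; maximin = 9.
Column maxima: Hold → 9, Counter → 10; minimax = 9.
Since maximin = minimax = 9, there is a saddle point and the value is 9.

9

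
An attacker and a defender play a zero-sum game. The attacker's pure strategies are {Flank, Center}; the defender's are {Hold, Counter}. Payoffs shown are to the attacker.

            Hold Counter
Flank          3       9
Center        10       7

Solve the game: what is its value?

23/3

Row minima: Flank → 3, Center → 7; maximin = 7.
Column maxima: Hold → 10, Counter → 9; minimax = 9.
7 ≠ 9, so there is no saddle point; optimal play is mixed.
Let the attacker play Flank with probability p. Expected payoff against Hold: 3p + 10(1−p) = −7p + 10; against Counter: 9p + 7(1−p) = 2p + 7.
Setting these equal: −7p + 10 = 2p + 7 ⇒ −9p = -3 ⇒ p = 1/3, and the value is (-7)·(1/3) + 10 = 23/3.
For the defender: with q = P(Hold), equating Flank's and Center's payoffs gives −6q + 9 = 3q + 7 ⇒ q = 2/9.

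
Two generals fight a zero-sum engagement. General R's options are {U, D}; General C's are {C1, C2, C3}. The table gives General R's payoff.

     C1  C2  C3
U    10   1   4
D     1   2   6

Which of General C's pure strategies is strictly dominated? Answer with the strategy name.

C3

C2 holds General R's payoff strictly below C3 in every row: 1 < 4, 2 < 6.
So C3 is strictly dominated for General C.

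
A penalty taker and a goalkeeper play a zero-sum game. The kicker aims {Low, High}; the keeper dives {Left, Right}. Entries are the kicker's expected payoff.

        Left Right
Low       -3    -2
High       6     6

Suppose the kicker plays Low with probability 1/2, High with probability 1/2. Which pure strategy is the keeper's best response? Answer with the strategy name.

Left

If the keeper plays Left, the kicker's expected payoff is (1/2)·(-3) + (1/2)·6 = 3/2.
If the keeper plays Right, the kicker's expected payoff is (1/2)·(-2) + (1/2)·6 = 2.
The keeper minimizes the kicker's payoff; the smallest is 3/2, so the best response is Left.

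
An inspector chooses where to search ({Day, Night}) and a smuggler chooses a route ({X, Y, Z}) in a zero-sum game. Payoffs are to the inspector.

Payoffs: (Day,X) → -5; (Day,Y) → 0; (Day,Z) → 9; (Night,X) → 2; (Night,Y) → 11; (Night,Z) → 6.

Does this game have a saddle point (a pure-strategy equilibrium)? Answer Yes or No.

Yes

Row minima: Day → -5, Night → 2; maximin = 2.
Column maxima: X → 2, Y → 11, Z → 9; minimax = 2.
maximin = minimax = 2, so a saddle point exists.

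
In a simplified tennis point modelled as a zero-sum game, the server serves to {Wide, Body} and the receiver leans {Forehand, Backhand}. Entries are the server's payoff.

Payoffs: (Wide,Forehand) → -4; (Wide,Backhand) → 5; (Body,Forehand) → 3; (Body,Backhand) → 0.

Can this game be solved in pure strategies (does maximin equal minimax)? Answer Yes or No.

Row minima: Wide → -4, Body → 0; maximin = 0.
Column maxima: Forehand → 3, Backhand → 5; minimax = 3.
0 ≠ 3, so no pure-strategy equilibrium exists.

No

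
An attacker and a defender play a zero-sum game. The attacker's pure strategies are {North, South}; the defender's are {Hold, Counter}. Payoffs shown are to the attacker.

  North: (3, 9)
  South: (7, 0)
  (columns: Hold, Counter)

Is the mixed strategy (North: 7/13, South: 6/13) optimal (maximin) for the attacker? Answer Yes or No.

Against Hold this mix gives (7/13)·3 + (6/13)·7 = 63/13.
Against Counter this mix gives (7/13)·9 + (6/13)·0 = 63/13.
All of the defender's active replies (Hold, Counter) yield 63/13, and no column does worse for the attacker. The mix makes the defender indifferent and guarantees 63/13, so it is optimal.

Yes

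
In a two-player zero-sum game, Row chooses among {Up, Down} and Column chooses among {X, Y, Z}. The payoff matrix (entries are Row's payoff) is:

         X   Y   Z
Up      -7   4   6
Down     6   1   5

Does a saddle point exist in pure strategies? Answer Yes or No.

Row minima: Up → -7, Down → 1; maximin = 1.
Column maxima: X → 6, Y → 4, Z → 6; minimax = 4.
1 ≠ 4, so no pure-strategy equilibrium exists.

No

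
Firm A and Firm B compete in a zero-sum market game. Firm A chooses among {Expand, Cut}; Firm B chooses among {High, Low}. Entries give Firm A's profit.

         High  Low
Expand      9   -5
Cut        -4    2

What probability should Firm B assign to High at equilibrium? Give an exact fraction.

Row minima: Expand → -5, Cut → -4; maximin = -4.
Column maxima: High → 9, Low → 2; minimax = 2.
-4 ≠ 2, so there is no saddle point; optimal play is mixed.
Let Firm A play Expand with probability p. Expected payoff against High: 9p + (-4)(1−p) = 13p − 4; against Low: (-5)p + 2(1−p) = −7p + 2.
Setting these equal: 13p − 4 = −7p + 2 ⇒ 20p = 6 ⇒ p = 3/10, and the value is (13)·(3/10) − 4 = -1/10.
For Firm B: with q = P(High), equating Expand's and Cut's payoffs gives 14q − 5 = −6q + 2 ⇒ q = 7/20.

7/20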